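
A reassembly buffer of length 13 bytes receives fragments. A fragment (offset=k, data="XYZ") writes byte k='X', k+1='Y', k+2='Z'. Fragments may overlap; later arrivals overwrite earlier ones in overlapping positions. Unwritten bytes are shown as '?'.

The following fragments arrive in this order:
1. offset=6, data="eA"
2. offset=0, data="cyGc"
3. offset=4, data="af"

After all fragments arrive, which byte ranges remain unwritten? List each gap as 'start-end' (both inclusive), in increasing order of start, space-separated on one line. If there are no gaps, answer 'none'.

Fragment 1: offset=6 len=2
Fragment 2: offset=0 len=4
Fragment 3: offset=4 len=2
Gaps: 8-12

Answer: 8-12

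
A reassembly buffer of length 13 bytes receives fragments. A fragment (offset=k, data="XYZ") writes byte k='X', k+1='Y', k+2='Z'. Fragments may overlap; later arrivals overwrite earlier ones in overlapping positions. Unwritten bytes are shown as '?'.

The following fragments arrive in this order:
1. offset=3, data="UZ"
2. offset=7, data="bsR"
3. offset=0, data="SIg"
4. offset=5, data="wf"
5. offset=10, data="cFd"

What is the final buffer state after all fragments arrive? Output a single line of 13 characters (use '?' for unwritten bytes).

Fragment 1: offset=3 data="UZ" -> buffer=???UZ????????
Fragment 2: offset=7 data="bsR" -> buffer=???UZ??bsR???
Fragment 3: offset=0 data="SIg" -> buffer=SIgUZ??bsR???
Fragment 4: offset=5 data="wf" -> buffer=SIgUZwfbsR???
Fragment 5: offset=10 data="cFd" -> buffer=SIgUZwfbsRcFd

Answer: SIgUZwfbsRcFd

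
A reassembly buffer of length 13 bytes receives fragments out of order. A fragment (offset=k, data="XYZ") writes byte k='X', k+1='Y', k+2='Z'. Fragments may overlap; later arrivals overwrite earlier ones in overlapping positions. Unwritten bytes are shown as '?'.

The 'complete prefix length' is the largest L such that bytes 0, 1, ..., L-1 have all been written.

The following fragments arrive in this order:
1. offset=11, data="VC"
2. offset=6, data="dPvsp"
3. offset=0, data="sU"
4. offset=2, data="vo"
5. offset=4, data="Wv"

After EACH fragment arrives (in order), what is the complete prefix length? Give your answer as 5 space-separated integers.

Answer: 0 0 2 4 13

Derivation:
Fragment 1: offset=11 data="VC" -> buffer=???????????VC -> prefix_len=0
Fragment 2: offset=6 data="dPvsp" -> buffer=??????dPvspVC -> prefix_len=0
Fragment 3: offset=0 data="sU" -> buffer=sU????dPvspVC -> prefix_len=2
Fragment 4: offset=2 data="vo" -> buffer=sUvo??dPvspVC -> prefix_len=4
Fragment 5: offset=4 data="Wv" -> buffer=sUvoWvdPvspVC -> prefix_len=13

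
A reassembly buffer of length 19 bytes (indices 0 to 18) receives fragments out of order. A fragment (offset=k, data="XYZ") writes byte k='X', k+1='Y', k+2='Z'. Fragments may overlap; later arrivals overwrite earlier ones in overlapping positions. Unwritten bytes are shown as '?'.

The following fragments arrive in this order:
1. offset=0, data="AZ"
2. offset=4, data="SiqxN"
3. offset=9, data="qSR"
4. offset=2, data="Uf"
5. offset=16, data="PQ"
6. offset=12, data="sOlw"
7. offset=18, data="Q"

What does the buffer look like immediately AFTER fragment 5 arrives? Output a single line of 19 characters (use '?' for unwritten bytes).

Answer: AZUfSiqxNqSR????PQ?

Derivation:
Fragment 1: offset=0 data="AZ" -> buffer=AZ?????????????????
Fragment 2: offset=4 data="SiqxN" -> buffer=AZ??SiqxN??????????
Fragment 3: offset=9 data="qSR" -> buffer=AZ??SiqxNqSR???????
Fragment 4: offset=2 data="Uf" -> buffer=AZUfSiqxNqSR???????
Fragment 5: offset=16 data="PQ" -> buffer=AZUfSiqxNqSR????PQ?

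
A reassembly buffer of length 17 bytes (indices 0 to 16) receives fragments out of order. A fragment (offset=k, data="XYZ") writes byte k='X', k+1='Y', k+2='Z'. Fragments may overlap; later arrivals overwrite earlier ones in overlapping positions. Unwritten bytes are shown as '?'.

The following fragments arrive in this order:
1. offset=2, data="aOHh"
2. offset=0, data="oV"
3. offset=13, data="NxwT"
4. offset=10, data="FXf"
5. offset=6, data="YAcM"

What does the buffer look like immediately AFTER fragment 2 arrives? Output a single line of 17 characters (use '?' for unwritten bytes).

Answer: oVaOHh???????????

Derivation:
Fragment 1: offset=2 data="aOHh" -> buffer=??aOHh???????????
Fragment 2: offset=0 data="oV" -> buffer=oVaOHh???????????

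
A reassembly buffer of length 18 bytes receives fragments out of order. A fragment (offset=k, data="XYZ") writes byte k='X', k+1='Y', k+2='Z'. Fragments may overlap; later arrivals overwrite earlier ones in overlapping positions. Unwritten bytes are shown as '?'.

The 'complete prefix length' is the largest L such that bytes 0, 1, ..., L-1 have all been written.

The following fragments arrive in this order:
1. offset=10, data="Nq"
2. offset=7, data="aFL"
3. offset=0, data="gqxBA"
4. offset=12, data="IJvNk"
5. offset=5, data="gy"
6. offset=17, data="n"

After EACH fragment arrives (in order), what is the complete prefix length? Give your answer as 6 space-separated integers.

Answer: 0 0 5 5 17 18

Derivation:
Fragment 1: offset=10 data="Nq" -> buffer=??????????Nq?????? -> prefix_len=0
Fragment 2: offset=7 data="aFL" -> buffer=???????aFLNq?????? -> prefix_len=0
Fragment 3: offset=0 data="gqxBA" -> buffer=gqxBA??aFLNq?????? -> prefix_len=5
Fragment 4: offset=12 data="IJvNk" -> buffer=gqxBA??aFLNqIJvNk? -> prefix_len=5
Fragment 5: offset=5 data="gy" -> buffer=gqxBAgyaFLNqIJvNk? -> prefix_len=17
Fragment 6: offset=17 data="n" -> buffer=gqxBAgyaFLNqIJvNkn -> prefix_len=18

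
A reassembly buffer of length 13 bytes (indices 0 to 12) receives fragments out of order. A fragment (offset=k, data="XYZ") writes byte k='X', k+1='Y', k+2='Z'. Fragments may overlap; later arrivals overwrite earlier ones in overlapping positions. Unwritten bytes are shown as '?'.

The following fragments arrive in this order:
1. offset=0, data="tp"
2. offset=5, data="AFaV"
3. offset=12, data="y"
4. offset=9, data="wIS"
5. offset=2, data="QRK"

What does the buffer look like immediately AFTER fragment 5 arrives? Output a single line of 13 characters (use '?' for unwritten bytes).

Answer: tpQRKAFaVwISy

Derivation:
Fragment 1: offset=0 data="tp" -> buffer=tp???????????
Fragment 2: offset=5 data="AFaV" -> buffer=tp???AFaV????
Fragment 3: offset=12 data="y" -> buffer=tp???AFaV???y
Fragment 4: offset=9 data="wIS" -> buffer=tp???AFaVwISy
Fragment 5: offset=2 data="QRK" -> buffer=tpQRKAFaVwISy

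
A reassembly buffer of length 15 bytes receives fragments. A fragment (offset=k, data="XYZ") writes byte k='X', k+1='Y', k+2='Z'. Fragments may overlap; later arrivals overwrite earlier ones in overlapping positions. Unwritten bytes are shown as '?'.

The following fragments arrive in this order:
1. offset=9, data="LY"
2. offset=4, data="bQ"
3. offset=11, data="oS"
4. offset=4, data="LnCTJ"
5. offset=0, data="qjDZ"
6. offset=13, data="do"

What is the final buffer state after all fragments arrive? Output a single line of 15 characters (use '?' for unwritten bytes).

Answer: qjDZLnCTJLYoSdo

Derivation:
Fragment 1: offset=9 data="LY" -> buffer=?????????LY????
Fragment 2: offset=4 data="bQ" -> buffer=????bQ???LY????
Fragment 3: offset=11 data="oS" -> buffer=????bQ???LYoS??
Fragment 4: offset=4 data="LnCTJ" -> buffer=????LnCTJLYoS??
Fragment 5: offset=0 data="qjDZ" -> buffer=qjDZLnCTJLYoS??
Fragment 6: offset=13 data="do" -> buffer=qjDZLnCTJLYoSdo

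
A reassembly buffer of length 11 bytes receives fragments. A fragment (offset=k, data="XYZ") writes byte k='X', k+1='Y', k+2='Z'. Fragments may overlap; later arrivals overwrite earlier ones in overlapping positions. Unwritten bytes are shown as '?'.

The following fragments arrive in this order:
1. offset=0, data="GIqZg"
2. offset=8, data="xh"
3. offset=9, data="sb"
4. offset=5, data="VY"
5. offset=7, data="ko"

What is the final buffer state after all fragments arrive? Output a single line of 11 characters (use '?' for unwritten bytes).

Fragment 1: offset=0 data="GIqZg" -> buffer=GIqZg??????
Fragment 2: offset=8 data="xh" -> buffer=GIqZg???xh?
Fragment 3: offset=9 data="sb" -> buffer=GIqZg???xsb
Fragment 4: offset=5 data="VY" -> buffer=GIqZgVY?xsb
Fragment 5: offset=7 data="ko" -> buffer=GIqZgVYkosb

Answer: GIqZgVYkosb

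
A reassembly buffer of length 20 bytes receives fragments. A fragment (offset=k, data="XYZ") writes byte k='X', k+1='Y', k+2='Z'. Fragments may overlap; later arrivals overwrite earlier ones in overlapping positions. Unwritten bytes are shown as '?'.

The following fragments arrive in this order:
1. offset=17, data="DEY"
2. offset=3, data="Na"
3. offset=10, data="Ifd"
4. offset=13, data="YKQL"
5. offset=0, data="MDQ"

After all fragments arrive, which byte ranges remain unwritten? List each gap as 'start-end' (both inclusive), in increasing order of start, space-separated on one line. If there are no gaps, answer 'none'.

Answer: 5-9

Derivation:
Fragment 1: offset=17 len=3
Fragment 2: offset=3 len=2
Fragment 3: offset=10 len=3
Fragment 4: offset=13 len=4
Fragment 5: offset=0 len=3
Gaps: 5-9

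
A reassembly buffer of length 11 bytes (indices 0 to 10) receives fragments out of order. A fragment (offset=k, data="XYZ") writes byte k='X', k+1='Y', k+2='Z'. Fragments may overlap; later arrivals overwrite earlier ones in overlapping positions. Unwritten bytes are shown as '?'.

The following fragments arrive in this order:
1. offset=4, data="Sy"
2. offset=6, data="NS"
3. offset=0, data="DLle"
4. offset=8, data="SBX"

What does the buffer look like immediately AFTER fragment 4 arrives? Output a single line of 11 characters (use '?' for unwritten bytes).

Fragment 1: offset=4 data="Sy" -> buffer=????Sy?????
Fragment 2: offset=6 data="NS" -> buffer=????SyNS???
Fragment 3: offset=0 data="DLle" -> buffer=DLleSyNS???
Fragment 4: offset=8 data="SBX" -> buffer=DLleSyNSSBX

Answer: DLleSyNSSBX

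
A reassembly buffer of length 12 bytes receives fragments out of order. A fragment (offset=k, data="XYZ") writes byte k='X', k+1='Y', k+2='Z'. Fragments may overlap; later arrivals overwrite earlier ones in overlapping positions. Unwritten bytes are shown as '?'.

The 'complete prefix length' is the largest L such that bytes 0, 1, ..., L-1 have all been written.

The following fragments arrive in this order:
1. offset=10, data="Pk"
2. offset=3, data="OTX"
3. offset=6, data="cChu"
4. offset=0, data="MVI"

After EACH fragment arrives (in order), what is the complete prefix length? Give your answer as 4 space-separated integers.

Fragment 1: offset=10 data="Pk" -> buffer=??????????Pk -> prefix_len=0
Fragment 2: offset=3 data="OTX" -> buffer=???OTX????Pk -> prefix_len=0
Fragment 3: offset=6 data="cChu" -> buffer=???OTXcChuPk -> prefix_len=0
Fragment 4: offset=0 data="MVI" -> buffer=MVIOTXcChuPk -> prefix_len=12

Answer: 0 0 0 12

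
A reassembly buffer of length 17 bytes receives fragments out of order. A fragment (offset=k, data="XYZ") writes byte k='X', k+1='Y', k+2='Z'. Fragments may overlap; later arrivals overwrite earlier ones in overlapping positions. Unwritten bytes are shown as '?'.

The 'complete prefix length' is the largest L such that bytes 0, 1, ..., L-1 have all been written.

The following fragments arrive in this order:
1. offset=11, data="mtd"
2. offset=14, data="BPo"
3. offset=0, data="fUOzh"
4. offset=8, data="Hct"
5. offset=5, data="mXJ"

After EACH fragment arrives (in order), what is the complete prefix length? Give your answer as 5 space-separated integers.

Answer: 0 0 5 5 17

Derivation:
Fragment 1: offset=11 data="mtd" -> buffer=???????????mtd??? -> prefix_len=0
Fragment 2: offset=14 data="BPo" -> buffer=???????????mtdBPo -> prefix_len=0
Fragment 3: offset=0 data="fUOzh" -> buffer=fUOzh??????mtdBPo -> prefix_len=5
Fragment 4: offset=8 data="Hct" -> buffer=fUOzh???HctmtdBPo -> prefix_len=5
Fragment 5: offset=5 data="mXJ" -> buffer=fUOzhmXJHctmtdBPo -> prefix_len=17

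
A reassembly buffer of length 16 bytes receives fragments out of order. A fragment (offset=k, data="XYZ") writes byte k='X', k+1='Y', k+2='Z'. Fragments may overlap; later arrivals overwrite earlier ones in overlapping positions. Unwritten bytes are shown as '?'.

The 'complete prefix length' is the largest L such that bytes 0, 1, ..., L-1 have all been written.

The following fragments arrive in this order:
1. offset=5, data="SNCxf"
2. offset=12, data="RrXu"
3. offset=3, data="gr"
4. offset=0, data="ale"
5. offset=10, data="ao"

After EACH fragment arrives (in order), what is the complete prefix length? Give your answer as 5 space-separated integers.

Fragment 1: offset=5 data="SNCxf" -> buffer=?????SNCxf?????? -> prefix_len=0
Fragment 2: offset=12 data="RrXu" -> buffer=?????SNCxf??RrXu -> prefix_len=0
Fragment 3: offset=3 data="gr" -> buffer=???grSNCxf??RrXu -> prefix_len=0
Fragment 4: offset=0 data="ale" -> buffer=alegrSNCxf??RrXu -> prefix_len=10
Fragment 5: offset=10 data="ao" -> buffer=alegrSNCxfaoRrXu -> prefix_len=16

Answer: 0 0 0 10 16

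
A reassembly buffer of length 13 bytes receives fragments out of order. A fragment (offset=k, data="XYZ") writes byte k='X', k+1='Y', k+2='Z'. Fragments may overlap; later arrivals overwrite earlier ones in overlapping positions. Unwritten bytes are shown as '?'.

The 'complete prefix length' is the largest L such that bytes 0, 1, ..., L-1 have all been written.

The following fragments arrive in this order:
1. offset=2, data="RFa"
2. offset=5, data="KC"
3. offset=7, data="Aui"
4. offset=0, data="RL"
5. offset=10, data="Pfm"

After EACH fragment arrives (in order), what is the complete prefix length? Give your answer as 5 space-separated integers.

Fragment 1: offset=2 data="RFa" -> buffer=??RFa???????? -> prefix_len=0
Fragment 2: offset=5 data="KC" -> buffer=??RFaKC?????? -> prefix_len=0
Fragment 3: offset=7 data="Aui" -> buffer=??RFaKCAui??? -> prefix_len=0
Fragment 4: offset=0 data="RL" -> buffer=RLRFaKCAui??? -> prefix_len=10
Fragment 5: offset=10 data="Pfm" -> buffer=RLRFaKCAuiPfm -> prefix_len=13

Answer: 0 0 0 10 13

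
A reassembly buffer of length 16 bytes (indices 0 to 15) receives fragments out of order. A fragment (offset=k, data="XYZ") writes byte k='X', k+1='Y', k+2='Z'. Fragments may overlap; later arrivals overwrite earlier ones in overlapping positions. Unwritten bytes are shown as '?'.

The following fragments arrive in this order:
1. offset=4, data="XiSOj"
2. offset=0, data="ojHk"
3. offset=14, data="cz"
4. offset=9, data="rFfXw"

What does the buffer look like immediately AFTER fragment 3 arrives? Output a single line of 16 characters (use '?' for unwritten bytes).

Answer: ojHkXiSOj?????cz

Derivation:
Fragment 1: offset=4 data="XiSOj" -> buffer=????XiSOj???????
Fragment 2: offset=0 data="ojHk" -> buffer=ojHkXiSOj???????
Fragment 3: offset=14 data="cz" -> buffer=ojHkXiSOj?????cz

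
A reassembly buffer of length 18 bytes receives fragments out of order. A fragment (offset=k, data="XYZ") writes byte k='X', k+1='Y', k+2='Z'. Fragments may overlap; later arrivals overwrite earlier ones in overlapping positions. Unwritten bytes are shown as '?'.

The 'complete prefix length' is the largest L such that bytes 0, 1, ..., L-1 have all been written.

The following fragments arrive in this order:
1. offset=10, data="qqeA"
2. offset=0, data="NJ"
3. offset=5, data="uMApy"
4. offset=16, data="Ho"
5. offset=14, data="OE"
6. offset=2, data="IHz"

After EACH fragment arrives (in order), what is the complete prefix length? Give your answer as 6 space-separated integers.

Answer: 0 2 2 2 2 18

Derivation:
Fragment 1: offset=10 data="qqeA" -> buffer=??????????qqeA???? -> prefix_len=0
Fragment 2: offset=0 data="NJ" -> buffer=NJ????????qqeA???? -> prefix_len=2
Fragment 3: offset=5 data="uMApy" -> buffer=NJ???uMApyqqeA???? -> prefix_len=2
Fragment 4: offset=16 data="Ho" -> buffer=NJ???uMApyqqeA??Ho -> prefix_len=2
Fragment 5: offset=14 data="OE" -> buffer=NJ???uMApyqqeAOEHo -> prefix_len=2
Fragment 6: offset=2 data="IHz" -> buffer=NJIHzuMApyqqeAOEHo -> prefix_len=18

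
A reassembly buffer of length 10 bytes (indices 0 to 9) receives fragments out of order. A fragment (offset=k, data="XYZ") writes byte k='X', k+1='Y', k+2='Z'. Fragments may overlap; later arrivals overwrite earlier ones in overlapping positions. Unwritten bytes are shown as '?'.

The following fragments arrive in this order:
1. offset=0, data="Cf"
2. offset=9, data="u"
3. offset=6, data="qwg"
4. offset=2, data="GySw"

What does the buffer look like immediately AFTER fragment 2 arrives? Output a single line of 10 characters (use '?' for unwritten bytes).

Fragment 1: offset=0 data="Cf" -> buffer=Cf????????
Fragment 2: offset=9 data="u" -> buffer=Cf???????u

Answer: Cf???????u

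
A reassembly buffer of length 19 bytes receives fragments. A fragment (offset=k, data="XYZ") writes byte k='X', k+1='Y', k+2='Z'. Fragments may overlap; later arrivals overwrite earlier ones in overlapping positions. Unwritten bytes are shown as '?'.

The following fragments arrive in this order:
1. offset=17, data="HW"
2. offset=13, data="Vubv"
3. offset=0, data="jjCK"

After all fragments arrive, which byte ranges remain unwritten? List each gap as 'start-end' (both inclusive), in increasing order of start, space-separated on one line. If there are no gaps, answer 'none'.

Fragment 1: offset=17 len=2
Fragment 2: offset=13 len=4
Fragment 3: offset=0 len=4
Gaps: 4-12

Answer: 4-12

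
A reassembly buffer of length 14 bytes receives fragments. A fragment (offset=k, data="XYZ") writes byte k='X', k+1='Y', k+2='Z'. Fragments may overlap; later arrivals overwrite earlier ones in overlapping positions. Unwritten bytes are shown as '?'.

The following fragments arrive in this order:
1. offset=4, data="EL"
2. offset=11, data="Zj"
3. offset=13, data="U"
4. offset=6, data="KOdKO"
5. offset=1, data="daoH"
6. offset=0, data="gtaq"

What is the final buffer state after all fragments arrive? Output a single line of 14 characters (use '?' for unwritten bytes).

Fragment 1: offset=4 data="EL" -> buffer=????EL????????
Fragment 2: offset=11 data="Zj" -> buffer=????EL?????Zj?
Fragment 3: offset=13 data="U" -> buffer=????EL?????ZjU
Fragment 4: offset=6 data="KOdKO" -> buffer=????ELKOdKOZjU
Fragment 5: offset=1 data="daoH" -> buffer=?daoHLKOdKOZjU
Fragment 6: offset=0 data="gtaq" -> buffer=gtaqHLKOdKOZjU

Answer: gtaqHLKOdKOZjU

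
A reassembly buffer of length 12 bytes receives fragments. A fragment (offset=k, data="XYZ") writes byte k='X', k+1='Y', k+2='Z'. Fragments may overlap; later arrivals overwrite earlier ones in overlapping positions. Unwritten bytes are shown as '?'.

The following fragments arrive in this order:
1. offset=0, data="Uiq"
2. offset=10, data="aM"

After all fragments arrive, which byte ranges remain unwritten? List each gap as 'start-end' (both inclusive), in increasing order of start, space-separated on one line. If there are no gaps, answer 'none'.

Answer: 3-9

Derivation:
Fragment 1: offset=0 len=3
Fragment 2: offset=10 len=2
Gaps: 3-9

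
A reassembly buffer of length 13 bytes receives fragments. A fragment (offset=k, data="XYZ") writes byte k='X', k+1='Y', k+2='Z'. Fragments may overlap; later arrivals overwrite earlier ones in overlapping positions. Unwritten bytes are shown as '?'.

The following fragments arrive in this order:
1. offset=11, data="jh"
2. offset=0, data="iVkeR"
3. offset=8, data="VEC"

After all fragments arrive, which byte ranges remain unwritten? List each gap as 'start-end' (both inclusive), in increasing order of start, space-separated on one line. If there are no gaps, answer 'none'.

Fragment 1: offset=11 len=2
Fragment 2: offset=0 len=5
Fragment 3: offset=8 len=3
Gaps: 5-7

Answer: 5-7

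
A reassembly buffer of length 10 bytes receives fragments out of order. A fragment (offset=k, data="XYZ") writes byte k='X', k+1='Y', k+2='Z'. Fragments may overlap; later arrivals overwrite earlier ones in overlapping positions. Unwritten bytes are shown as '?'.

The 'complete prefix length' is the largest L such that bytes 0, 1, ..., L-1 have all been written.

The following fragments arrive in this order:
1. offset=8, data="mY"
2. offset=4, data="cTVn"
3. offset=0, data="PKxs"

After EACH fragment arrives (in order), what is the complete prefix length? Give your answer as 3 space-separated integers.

Fragment 1: offset=8 data="mY" -> buffer=????????mY -> prefix_len=0
Fragment 2: offset=4 data="cTVn" -> buffer=????cTVnmY -> prefix_len=0
Fragment 3: offset=0 data="PKxs" -> buffer=PKxscTVnmY -> prefix_len=10

Answer: 0 0 10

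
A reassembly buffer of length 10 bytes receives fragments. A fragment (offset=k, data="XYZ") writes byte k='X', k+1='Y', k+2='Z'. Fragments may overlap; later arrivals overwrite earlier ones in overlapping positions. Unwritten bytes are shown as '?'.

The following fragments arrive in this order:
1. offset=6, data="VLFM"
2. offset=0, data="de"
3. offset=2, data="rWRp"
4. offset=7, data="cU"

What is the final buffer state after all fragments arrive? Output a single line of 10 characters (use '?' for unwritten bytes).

Answer: derWRpVcUM

Derivation:
Fragment 1: offset=6 data="VLFM" -> buffer=??????VLFM
Fragment 2: offset=0 data="de" -> buffer=de????VLFM
Fragment 3: offset=2 data="rWRp" -> buffer=derWRpVLFM
Fragment 4: offset=7 data="cU" -> buffer=derWRpVcUM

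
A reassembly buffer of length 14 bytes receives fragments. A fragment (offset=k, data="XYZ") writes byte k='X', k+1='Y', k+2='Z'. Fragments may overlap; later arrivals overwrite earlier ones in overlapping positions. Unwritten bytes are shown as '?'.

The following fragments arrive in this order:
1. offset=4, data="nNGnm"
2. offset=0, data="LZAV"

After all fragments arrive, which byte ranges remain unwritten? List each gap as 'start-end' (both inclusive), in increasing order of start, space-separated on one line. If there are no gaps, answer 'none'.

Answer: 9-13

Derivation:
Fragment 1: offset=4 len=5
Fragment 2: offset=0 len=4
Gaps: 9-13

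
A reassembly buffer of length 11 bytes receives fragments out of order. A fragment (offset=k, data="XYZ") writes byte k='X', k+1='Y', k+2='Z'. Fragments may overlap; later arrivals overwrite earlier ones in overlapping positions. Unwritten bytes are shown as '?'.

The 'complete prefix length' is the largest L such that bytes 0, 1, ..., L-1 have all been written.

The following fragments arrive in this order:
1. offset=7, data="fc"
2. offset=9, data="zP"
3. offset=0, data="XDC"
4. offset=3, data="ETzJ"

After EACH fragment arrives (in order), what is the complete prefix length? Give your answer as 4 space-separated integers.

Fragment 1: offset=7 data="fc" -> buffer=???????fc?? -> prefix_len=0
Fragment 2: offset=9 data="zP" -> buffer=???????fczP -> prefix_len=0
Fragment 3: offset=0 data="XDC" -> buffer=XDC????fczP -> prefix_len=3
Fragment 4: offset=3 data="ETzJ" -> buffer=XDCETzJfczP -> prefix_len=11

Answer: 0 0 3 11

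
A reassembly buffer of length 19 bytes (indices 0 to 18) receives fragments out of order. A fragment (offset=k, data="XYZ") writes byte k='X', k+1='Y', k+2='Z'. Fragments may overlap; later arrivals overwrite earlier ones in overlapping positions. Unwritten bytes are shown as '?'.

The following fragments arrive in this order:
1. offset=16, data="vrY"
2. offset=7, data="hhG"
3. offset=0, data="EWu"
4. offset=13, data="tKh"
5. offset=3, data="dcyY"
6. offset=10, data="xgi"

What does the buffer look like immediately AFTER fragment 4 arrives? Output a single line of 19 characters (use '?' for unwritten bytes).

Fragment 1: offset=16 data="vrY" -> buffer=????????????????vrY
Fragment 2: offset=7 data="hhG" -> buffer=???????hhG??????vrY
Fragment 3: offset=0 data="EWu" -> buffer=EWu????hhG??????vrY
Fragment 4: offset=13 data="tKh" -> buffer=EWu????hhG???tKhvrY

Answer: EWu????hhG???tKhvrY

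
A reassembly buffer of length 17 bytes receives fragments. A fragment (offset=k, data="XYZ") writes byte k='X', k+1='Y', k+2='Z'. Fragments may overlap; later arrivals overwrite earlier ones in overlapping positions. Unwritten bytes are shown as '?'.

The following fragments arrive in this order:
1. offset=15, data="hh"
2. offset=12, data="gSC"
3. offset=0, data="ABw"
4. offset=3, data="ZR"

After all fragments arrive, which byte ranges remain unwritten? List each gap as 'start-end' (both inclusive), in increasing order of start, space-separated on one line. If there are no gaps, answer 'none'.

Fragment 1: offset=15 len=2
Fragment 2: offset=12 len=3
Fragment 3: offset=0 len=3
Fragment 4: offset=3 len=2
Gaps: 5-11

Answer: 5-11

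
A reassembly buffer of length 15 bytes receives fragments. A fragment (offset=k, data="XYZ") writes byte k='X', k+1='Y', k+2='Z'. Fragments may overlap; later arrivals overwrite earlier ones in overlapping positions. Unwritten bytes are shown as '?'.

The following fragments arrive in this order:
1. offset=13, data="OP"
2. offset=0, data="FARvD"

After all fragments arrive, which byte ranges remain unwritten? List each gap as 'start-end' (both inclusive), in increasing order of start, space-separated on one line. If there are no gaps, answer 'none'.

Fragment 1: offset=13 len=2
Fragment 2: offset=0 len=5
Gaps: 5-12

Answer: 5-12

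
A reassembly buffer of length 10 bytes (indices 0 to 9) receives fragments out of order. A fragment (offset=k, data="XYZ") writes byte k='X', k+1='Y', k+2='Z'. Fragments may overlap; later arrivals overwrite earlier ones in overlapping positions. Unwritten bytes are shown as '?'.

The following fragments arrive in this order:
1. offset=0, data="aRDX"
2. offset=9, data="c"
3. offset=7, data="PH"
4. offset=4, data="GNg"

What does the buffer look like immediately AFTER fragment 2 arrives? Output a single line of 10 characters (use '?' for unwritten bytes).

Fragment 1: offset=0 data="aRDX" -> buffer=aRDX??????
Fragment 2: offset=9 data="c" -> buffer=aRDX?????c

Answer: aRDX?????c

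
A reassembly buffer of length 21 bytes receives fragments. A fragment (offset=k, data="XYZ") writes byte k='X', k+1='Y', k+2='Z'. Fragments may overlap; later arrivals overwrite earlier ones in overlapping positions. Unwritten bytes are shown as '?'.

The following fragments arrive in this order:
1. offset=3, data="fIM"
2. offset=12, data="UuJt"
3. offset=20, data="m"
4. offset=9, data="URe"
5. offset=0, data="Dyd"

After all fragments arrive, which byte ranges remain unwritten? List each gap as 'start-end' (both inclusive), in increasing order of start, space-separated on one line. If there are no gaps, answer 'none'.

Fragment 1: offset=3 len=3
Fragment 2: offset=12 len=4
Fragment 3: offset=20 len=1
Fragment 4: offset=9 len=3
Fragment 5: offset=0 len=3
Gaps: 6-8 16-19

Answer: 6-8 16-19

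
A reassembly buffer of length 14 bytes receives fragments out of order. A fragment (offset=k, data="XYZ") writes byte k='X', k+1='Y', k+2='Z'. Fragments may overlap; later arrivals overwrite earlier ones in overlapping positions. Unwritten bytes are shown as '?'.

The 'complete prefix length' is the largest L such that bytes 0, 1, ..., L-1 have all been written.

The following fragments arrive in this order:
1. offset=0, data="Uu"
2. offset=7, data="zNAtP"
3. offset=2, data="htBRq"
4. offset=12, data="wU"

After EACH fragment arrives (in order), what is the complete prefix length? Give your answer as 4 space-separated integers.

Answer: 2 2 12 14

Derivation:
Fragment 1: offset=0 data="Uu" -> buffer=Uu???????????? -> prefix_len=2
Fragment 2: offset=7 data="zNAtP" -> buffer=Uu?????zNAtP?? -> prefix_len=2
Fragment 3: offset=2 data="htBRq" -> buffer=UuhtBRqzNAtP?? -> prefix_len=12
Fragment 4: offset=12 data="wU" -> buffer=UuhtBRqzNAtPwU -> prefix_len=14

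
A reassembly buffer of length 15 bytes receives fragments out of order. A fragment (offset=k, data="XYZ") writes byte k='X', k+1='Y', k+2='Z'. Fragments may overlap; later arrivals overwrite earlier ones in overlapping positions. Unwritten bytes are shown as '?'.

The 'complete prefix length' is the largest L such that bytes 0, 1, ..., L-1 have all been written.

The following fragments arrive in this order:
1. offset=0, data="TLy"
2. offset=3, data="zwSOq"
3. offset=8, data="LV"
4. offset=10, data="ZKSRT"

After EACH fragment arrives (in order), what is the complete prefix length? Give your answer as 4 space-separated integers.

Answer: 3 8 10 15

Derivation:
Fragment 1: offset=0 data="TLy" -> buffer=TLy???????????? -> prefix_len=3
Fragment 2: offset=3 data="zwSOq" -> buffer=TLyzwSOq??????? -> prefix_len=8
Fragment 3: offset=8 data="LV" -> buffer=TLyzwSOqLV????? -> prefix_len=10
Fragment 4: offset=10 data="ZKSRT" -> buffer=TLyzwSOqLVZKSRT -> prefix_len=15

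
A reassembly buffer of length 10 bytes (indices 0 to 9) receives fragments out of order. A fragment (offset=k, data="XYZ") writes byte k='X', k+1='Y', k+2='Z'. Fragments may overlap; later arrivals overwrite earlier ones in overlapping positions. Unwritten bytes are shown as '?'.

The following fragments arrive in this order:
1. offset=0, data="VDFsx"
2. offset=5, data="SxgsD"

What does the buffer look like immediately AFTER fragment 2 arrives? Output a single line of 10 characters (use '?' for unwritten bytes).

Answer: VDFsxSxgsD

Derivation:
Fragment 1: offset=0 data="VDFsx" -> buffer=VDFsx?????
Fragment 2: offset=5 data="SxgsD" -> buffer=VDFsxSxgsD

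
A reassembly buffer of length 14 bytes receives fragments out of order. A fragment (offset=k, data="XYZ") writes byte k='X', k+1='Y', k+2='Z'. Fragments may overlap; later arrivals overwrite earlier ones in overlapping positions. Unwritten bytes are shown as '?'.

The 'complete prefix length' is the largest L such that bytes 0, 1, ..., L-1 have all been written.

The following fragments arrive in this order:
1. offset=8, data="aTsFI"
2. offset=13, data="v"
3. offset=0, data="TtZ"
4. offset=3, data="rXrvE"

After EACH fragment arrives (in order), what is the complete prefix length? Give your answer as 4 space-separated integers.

Answer: 0 0 3 14

Derivation:
Fragment 1: offset=8 data="aTsFI" -> buffer=????????aTsFI? -> prefix_len=0
Fragment 2: offset=13 data="v" -> buffer=????????aTsFIv -> prefix_len=0
Fragment 3: offset=0 data="TtZ" -> buffer=TtZ?????aTsFIv -> prefix_len=3
Fragment 4: offset=3 data="rXrvE" -> buffer=TtZrXrvEaTsFIv -> prefix_len=14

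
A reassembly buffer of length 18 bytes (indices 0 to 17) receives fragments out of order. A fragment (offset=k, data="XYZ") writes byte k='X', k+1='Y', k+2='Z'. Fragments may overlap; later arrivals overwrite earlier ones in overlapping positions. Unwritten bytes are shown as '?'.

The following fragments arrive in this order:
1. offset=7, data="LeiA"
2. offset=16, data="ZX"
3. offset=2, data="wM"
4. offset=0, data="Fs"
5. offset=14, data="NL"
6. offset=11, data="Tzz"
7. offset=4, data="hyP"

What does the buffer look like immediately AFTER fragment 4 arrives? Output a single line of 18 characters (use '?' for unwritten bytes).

Fragment 1: offset=7 data="LeiA" -> buffer=???????LeiA???????
Fragment 2: offset=16 data="ZX" -> buffer=???????LeiA?????ZX
Fragment 3: offset=2 data="wM" -> buffer=??wM???LeiA?????ZX
Fragment 4: offset=0 data="Fs" -> buffer=FswM???LeiA?????ZX

Answer: FswM???LeiA?????ZX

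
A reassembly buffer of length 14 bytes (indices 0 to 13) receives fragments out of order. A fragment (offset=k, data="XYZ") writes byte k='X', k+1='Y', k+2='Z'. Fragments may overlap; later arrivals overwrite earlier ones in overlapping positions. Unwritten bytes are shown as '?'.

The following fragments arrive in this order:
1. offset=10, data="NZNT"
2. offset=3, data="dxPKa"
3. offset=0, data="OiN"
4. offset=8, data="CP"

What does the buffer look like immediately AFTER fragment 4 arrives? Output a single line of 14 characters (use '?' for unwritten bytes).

Fragment 1: offset=10 data="NZNT" -> buffer=??????????NZNT
Fragment 2: offset=3 data="dxPKa" -> buffer=???dxPKa??NZNT
Fragment 3: offset=0 data="OiN" -> buffer=OiNdxPKa??NZNT
Fragment 4: offset=8 data="CP" -> buffer=OiNdxPKaCPNZNT

Answer: OiNdxPKaCPNZNT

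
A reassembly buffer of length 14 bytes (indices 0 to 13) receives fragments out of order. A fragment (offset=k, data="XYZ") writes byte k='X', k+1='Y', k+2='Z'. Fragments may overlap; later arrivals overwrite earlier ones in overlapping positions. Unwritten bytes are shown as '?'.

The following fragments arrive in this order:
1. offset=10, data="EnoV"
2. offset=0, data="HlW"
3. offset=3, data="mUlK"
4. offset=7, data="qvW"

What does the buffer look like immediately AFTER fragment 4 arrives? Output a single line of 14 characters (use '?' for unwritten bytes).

Answer: HlWmUlKqvWEnoV

Derivation:
Fragment 1: offset=10 data="EnoV" -> buffer=??????????EnoV
Fragment 2: offset=0 data="HlW" -> buffer=HlW???????EnoV
Fragment 3: offset=3 data="mUlK" -> buffer=HlWmUlK???EnoV
Fragment 4: offset=7 data="qvW" -> buffer=HlWmUlKqvWEnoV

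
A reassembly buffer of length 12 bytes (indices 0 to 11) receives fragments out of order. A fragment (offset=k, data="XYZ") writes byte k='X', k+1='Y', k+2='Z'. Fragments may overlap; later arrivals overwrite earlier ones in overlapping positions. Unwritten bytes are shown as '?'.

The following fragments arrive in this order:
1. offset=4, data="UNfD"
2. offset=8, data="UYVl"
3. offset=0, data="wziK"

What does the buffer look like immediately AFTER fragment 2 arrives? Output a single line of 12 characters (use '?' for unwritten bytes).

Fragment 1: offset=4 data="UNfD" -> buffer=????UNfD????
Fragment 2: offset=8 data="UYVl" -> buffer=????UNfDUYVl

Answer: ????UNfDUYVl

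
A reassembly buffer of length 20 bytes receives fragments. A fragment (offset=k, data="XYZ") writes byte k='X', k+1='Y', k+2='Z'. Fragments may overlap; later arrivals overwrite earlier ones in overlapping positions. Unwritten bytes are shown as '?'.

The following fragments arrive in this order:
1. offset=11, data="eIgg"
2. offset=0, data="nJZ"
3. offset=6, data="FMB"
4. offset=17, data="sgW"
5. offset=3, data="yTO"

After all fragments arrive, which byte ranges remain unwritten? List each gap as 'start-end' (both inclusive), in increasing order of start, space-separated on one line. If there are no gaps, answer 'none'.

Fragment 1: offset=11 len=4
Fragment 2: offset=0 len=3
Fragment 3: offset=6 len=3
Fragment 4: offset=17 len=3
Fragment 5: offset=3 len=3
Gaps: 9-10 15-16

Answer: 9-10 15-16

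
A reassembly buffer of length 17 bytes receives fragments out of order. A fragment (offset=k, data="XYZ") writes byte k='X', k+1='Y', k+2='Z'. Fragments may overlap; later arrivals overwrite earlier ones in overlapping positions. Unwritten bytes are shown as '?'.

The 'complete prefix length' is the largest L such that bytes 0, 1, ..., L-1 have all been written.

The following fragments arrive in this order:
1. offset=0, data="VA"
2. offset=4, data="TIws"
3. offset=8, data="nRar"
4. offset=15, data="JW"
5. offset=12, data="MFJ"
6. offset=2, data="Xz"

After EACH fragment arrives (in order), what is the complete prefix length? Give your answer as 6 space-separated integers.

Answer: 2 2 2 2 2 17

Derivation:
Fragment 1: offset=0 data="VA" -> buffer=VA??????????????? -> prefix_len=2
Fragment 2: offset=4 data="TIws" -> buffer=VA??TIws????????? -> prefix_len=2
Fragment 3: offset=8 data="nRar" -> buffer=VA??TIwsnRar????? -> prefix_len=2
Fragment 4: offset=15 data="JW" -> buffer=VA??TIwsnRar???JW -> prefix_len=2
Fragment 5: offset=12 data="MFJ" -> buffer=VA??TIwsnRarMFJJW -> prefix_len=2
Fragment 6: offset=2 data="Xz" -> buffer=VAXzTIwsnRarMFJJW -> prefix_len=17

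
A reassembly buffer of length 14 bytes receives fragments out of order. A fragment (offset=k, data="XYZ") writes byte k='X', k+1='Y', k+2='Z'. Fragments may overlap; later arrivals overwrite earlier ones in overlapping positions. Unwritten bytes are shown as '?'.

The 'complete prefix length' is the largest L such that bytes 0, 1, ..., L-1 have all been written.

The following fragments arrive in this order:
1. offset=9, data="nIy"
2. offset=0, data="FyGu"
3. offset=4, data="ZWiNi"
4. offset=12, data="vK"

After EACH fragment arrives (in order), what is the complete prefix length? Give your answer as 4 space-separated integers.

Answer: 0 4 12 14

Derivation:
Fragment 1: offset=9 data="nIy" -> buffer=?????????nIy?? -> prefix_len=0
Fragment 2: offset=0 data="FyGu" -> buffer=FyGu?????nIy?? -> prefix_len=4
Fragment 3: offset=4 data="ZWiNi" -> buffer=FyGuZWiNinIy?? -> prefix_len=12
Fragment 4: offset=12 data="vK" -> buffer=FyGuZWiNinIyvK -> prefix_len=14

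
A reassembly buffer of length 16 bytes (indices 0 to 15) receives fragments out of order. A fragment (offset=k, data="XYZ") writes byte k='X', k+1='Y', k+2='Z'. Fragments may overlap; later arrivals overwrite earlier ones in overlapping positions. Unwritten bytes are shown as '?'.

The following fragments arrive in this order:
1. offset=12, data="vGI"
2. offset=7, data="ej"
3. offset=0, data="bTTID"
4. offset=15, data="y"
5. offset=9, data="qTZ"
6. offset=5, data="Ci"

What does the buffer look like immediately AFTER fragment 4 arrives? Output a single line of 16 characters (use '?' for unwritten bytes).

Fragment 1: offset=12 data="vGI" -> buffer=????????????vGI?
Fragment 2: offset=7 data="ej" -> buffer=???????ej???vGI?
Fragment 3: offset=0 data="bTTID" -> buffer=bTTID??ej???vGI?
Fragment 4: offset=15 data="y" -> buffer=bTTID??ej???vGIy

Answer: bTTID??ej???vGIy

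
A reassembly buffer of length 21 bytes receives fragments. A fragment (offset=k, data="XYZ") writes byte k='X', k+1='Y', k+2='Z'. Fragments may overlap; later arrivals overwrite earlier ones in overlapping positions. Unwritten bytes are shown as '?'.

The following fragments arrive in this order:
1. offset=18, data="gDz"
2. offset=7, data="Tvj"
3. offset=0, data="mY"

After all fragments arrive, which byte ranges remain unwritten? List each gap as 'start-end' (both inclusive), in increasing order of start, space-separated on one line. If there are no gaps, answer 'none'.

Answer: 2-6 10-17

Derivation:
Fragment 1: offset=18 len=3
Fragment 2: offset=7 len=3
Fragment 3: offset=0 len=2
Gaps: 2-6 10-17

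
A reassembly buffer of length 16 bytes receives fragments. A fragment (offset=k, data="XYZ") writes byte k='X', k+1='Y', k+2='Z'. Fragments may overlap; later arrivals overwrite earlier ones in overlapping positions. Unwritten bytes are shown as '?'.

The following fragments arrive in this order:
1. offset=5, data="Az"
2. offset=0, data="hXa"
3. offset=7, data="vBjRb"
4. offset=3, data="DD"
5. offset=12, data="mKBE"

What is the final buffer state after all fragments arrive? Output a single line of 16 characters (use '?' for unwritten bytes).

Fragment 1: offset=5 data="Az" -> buffer=?????Az?????????
Fragment 2: offset=0 data="hXa" -> buffer=hXa??Az?????????
Fragment 3: offset=7 data="vBjRb" -> buffer=hXa??AzvBjRb????
Fragment 4: offset=3 data="DD" -> buffer=hXaDDAzvBjRb????
Fragment 5: offset=12 data="mKBE" -> buffer=hXaDDAzvBjRbmKBE

Answer: hXaDDAzvBjRbmKBE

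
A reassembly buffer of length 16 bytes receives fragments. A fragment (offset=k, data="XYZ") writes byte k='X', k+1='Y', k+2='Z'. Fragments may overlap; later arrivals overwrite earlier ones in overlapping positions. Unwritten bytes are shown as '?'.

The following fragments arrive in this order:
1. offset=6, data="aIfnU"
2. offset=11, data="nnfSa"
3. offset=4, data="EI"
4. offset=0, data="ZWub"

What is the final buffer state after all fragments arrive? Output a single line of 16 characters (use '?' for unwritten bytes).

Answer: ZWubEIaIfnUnnfSa

Derivation:
Fragment 1: offset=6 data="aIfnU" -> buffer=??????aIfnU?????
Fragment 2: offset=11 data="nnfSa" -> buffer=??????aIfnUnnfSa
Fragment 3: offset=4 data="EI" -> buffer=????EIaIfnUnnfSa
Fragment 4: offset=0 data="ZWub" -> buffer=ZWubEIaIfnUnnfSa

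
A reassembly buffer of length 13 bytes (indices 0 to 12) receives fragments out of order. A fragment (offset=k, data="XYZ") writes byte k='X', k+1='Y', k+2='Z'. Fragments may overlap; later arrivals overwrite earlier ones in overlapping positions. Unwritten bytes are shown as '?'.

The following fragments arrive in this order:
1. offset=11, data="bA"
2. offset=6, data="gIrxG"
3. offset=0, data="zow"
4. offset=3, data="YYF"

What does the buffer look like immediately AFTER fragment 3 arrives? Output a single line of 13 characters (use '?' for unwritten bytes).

Fragment 1: offset=11 data="bA" -> buffer=???????????bA
Fragment 2: offset=6 data="gIrxG" -> buffer=??????gIrxGbA
Fragment 3: offset=0 data="zow" -> buffer=zow???gIrxGbA

Answer: zow???gIrxGbA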